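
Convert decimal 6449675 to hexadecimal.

Using repeated division by 16 (digits 10–15 are A–F):
6449675 ÷ 16 = 403104 remainder 11 (B)
403104 ÷ 16 = 25194 remainder 0
25194 ÷ 16 = 1574 remainder 10 (A)
1574 ÷ 16 = 98 remainder 6
98 ÷ 16 = 6 remainder 2
6 ÷ 16 = 0 remainder 6
Reading remainders bottom to top: 626A0B



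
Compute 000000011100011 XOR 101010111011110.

XOR: 1 when bits differ
  000000011100011
^ 101010111011110
-----------------
  101010100111101
Decimal: 227 ^ 21982 = 21821



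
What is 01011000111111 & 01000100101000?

AND: 1 only when both bits are 1
  01011000111111
& 01000100101000
----------------
  01000000101000
Decimal: 5695 & 4392 = 4136



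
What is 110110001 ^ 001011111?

XOR: 1 when bits differ
  110110001
^ 001011111
-----------
  111101110
Decimal: 433 ^ 95 = 494



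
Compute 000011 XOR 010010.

XOR: 1 when bits differ
  000011
^ 010010
--------
  010001
Decimal: 3 ^ 18 = 17



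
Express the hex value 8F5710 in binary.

Convert each hex digit to 4 bits:
  8 = 1000
  F = 1111
  5 = 0101
  7 = 0111
  1 = 0001
  0 = 0000
Concatenate: 100011110101011100010000



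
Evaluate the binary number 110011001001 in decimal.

Sum of powers of 2 for each 1-bit:
2^0 + 2^3 + 2^6 + 2^7 + 2^10 + 2^11
= 1 + 8 + 64 + 128 + 1024 + 2048
= 3273



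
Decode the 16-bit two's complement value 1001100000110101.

Binary: 1001100000110101
Sign bit: 1 (negative)
Invert: 0110011111001010
Add 1:  0110011111001011
Magnitude: 0110011111001011 = 16384 + 8192 + 1024 + 512 + 256 + 128 + 64 + 8 + 2 + 1 = 26571
Value: -26571



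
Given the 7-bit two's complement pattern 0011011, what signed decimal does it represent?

Binary: 0011011
Sign bit: 0 (non-negative)
Read directly as an unsigned value:
0011011 = 16 + 8 + 2 + 1 = 27
Value: 27



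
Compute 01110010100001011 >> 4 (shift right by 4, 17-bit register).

Original: 01110010100001011 (decimal 58635)
Shift right by 4 positions
Drop the 4 low bits; fill with zeros on the left
Result: 00000111001010000 (decimal 3664)
Equivalent: 58635 >> 4 = 58635 ÷ 2^4 = 3664



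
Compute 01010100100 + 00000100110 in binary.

Add column by column from the right: bit + bit + carry-in; write the sum mod 2, carry 1 when the sum is 2 or 3.
carry:  00001001000
        01010100100
+       00000100110
-------------------
       001011001010
(the carry out of the leftmost column, 0, becomes the leading bit)
Decimal check:
  01010100100 = 512 + 128 + 32 + 4 = 676
  00000100110 = 32 + 4 + 2 = 38
  676 + 38 = 714, and 001011001010 = 512 + 128 + 64 + 8 + 2 = 714 ✓



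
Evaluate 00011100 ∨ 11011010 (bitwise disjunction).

OR: 1 when either bit is 1
  00011100
| 11011010
----------
  11011110
Decimal: 28 | 218 = 222



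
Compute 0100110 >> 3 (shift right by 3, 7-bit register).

Original: 0100110 (decimal 38)
Shift right by 3 positions
Drop the 3 low bits; fill with zeros on the left
Result: 0000100 (decimal 4)
Equivalent: 38 >> 3 = 38 ÷ 2^3 = 4



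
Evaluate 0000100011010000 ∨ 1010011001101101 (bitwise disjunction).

OR: 1 when either bit is 1
  0000100011010000
| 1010011001101101
------------------
  1010111011111101
Decimal: 2256 | 42605 = 44797



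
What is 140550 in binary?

Using repeated division by 2:
140550 ÷ 2 = 70275 remainder 0
70275 ÷ 2 = 35137 remainder 1
35137 ÷ 2 = 17568 remainder 1
17568 ÷ 2 = 8784 remainder 0
8784 ÷ 2 = 4392 remainder 0
4392 ÷ 2 = 2196 remainder 0
2196 ÷ 2 = 1098 remainder 0
1098 ÷ 2 = 549 remainder 0
549 ÷ 2 = 274 remainder 1
274 ÷ 2 = 137 remainder 0
137 ÷ 2 = 68 remainder 1
68 ÷ 2 = 34 remainder 0
34 ÷ 2 = 17 remainder 0
17 ÷ 2 = 8 remainder 1
8 ÷ 2 = 4 remainder 0
4 ÷ 2 = 2 remainder 0
2 ÷ 2 = 1 remainder 0
1 ÷ 2 = 0 remainder 1
Reading remainders bottom to top: 100010010100000110



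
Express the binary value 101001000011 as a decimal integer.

Sum of powers of 2 for each 1-bit:
2^0 + 2^1 + 2^6 + 2^9 + 2^11
= 1 + 2 + 64 + 512 + 2048
= 2627



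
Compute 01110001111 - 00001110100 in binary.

Method 1 - Direct subtraction (column by column from the right: bit − bit − borrow-in; if negative, add 2 and borrow 1 from the next column):
borrow: 00011100000
        01110001111
-       00001110100
-------------------
        01100011011

Method 2 - Add two's complement:
Two's complement of 00001110100: invert → 11110001011, add 1 → 11110001100
  01110001111
+ 11110001100
-------------
 101100011011  (end carry out of the top bit = 1)
Discarding the end carry: 01100011011
Decimal check:
  01110001111 = 512 + 256 + 128 + 8 + 4 + 2 + 1 = 911
  00001110100 = 64 + 32 + 16 + 4 = 116
  911 - 116 = 795, and 01100011011 = 512 + 256 + 16 + 8 + 2 + 1 = 795 ✓



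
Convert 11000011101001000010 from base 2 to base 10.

Sum of powers of 2 for each 1-bit:
2^1 + 2^6 + 2^9 + 2^11 + 2^12 + 2^13 + 2^18 + 2^19
= 2 + 64 + 512 + 2048 + 4096 + 8192 + 262144 + 524288
= 801346



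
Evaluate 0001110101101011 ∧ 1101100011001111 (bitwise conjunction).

AND: 1 only when both bits are 1
  0001110101101011
& 1101100011001111
------------------
  0001100001001011
Decimal: 7531 & 55503 = 6219



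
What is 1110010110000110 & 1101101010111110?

AND: 1 only when both bits are 1
  1110010110000110
& 1101101010111110
------------------
  1100000010000110
Decimal: 58758 & 55998 = 49286



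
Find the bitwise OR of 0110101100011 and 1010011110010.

OR: 1 when either bit is 1
  0110101100011
| 1010011110010
---------------
  1110111110011
Decimal: 3427 | 5362 = 7667



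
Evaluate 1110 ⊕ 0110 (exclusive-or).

XOR: 1 when bits differ
  1110
^ 0110
------
  1000
Decimal: 14 ^ 6 = 8



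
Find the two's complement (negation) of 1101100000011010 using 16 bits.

Original (sign bit 1, negative): 1101100000011010
Step 1 - Invert all bits: 0010011111100101
Step 2 - Add 1: 0010011111100110
Verification: 1101100000011010 + 0010011111100110 = 10000000000000000; discarding the end carry (carry out of the top bit) leaves the 16-bit value 0000000000000000, as required for x + (-x)



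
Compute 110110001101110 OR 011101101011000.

OR: 1 when either bit is 1
  110110001101110
| 011101101011000
-----------------
  111111101111110
Decimal: 27758 | 15192 = 32638



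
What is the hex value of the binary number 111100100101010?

Group into 4-bit nibbles from right:
  0111 = 7
  1001 = 9
  0010 = 2
  1010 = A
Result: 792A



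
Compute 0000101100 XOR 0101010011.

XOR: 1 when bits differ
  0000101100
^ 0101010011
------------
  0101111111
Decimal: 44 ^ 339 = 383



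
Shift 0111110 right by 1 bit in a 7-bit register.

Original: 0111110 (decimal 62)
Shift right by 1 position
Drop the 1 low bit; fill with zero on the left
Result: 0011111 (decimal 31)
Equivalent: 62 >> 1 = 62 ÷ 2^1 = 31



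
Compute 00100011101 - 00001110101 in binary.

Method 1 - Direct subtraction (column by column from the right: bit − bit − borrow-in; if negative, add 2 and borrow 1 from the next column):
borrow: 00111000000
        00100011101
-       00001110101
-------------------
        00010101000

Method 2 - Add two's complement:
Two's complement of 00001110101: invert → 11110001010, add 1 → 11110001011
  00100011101
+ 11110001011
-------------
 100010101000  (end carry out of the top bit = 1)
Discarding the end carry: 00010101000
Decimal check:
  00100011101 = 256 + 16 + 8 + 4 + 1 = 285
  00001110101 = 64 + 32 + 16 + 4 + 1 = 117
  285 - 117 = 168, and 00010101000 = 128 + 32 + 8 = 168 ✓



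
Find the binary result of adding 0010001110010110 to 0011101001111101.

Add column by column from the right: bit + bit + carry-in; write the sum mod 2, carry 1 when the sum is 2 or 3.
carry:  0100011111111000
        0010001110010110
+       0011101001111101
------------------------
       00101111000010011
(the carry out of the leftmost column, 0, becomes the leading bit)
Decimal check:
  0010001110010110 = 8192 + 512 + 256 + 128 + 16 + 4 + 2 = 9110
  0011101001111101 = 8192 + 4096 + 2048 + 512 + 64 + 32 + 16 + 8 + 4 + 1 = 14973
  9110 + 14973 = 24083, and 00101111000010011 = 16384 + 4096 + 2048 + 1024 + 512 + 16 + 2 + 1 = 24083 ✓



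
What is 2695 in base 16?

Using repeated division by 16 (digits 10–15 are A–F):
2695 ÷ 16 = 168 remainder 7
168 ÷ 16 = 10 remainder 8
10 ÷ 16 = 0 remainder 10 (A)
Reading remainders bottom to top: A87



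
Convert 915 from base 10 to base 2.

Using repeated division by 2:
915 ÷ 2 = 457 remainder 1
457 ÷ 2 = 228 remainder 1
228 ÷ 2 = 114 remainder 0
114 ÷ 2 = 57 remainder 0
57 ÷ 2 = 28 remainder 1
28 ÷ 2 = 14 remainder 0
14 ÷ 2 = 7 remainder 0
7 ÷ 2 = 3 remainder 1
3 ÷ 2 = 1 remainder 1
1 ÷ 2 = 0 remainder 1
Reading remainders bottom to top: 1110010011



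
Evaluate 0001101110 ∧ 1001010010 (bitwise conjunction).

AND: 1 only when both bits are 1
  0001101110
& 1001010010
------------
  0001000010
Decimal: 110 & 594 = 66



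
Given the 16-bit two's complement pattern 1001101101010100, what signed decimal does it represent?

Binary: 1001101101010100
Sign bit: 1 (negative)
Invert: 0110010010101011
Add 1:  0110010010101100
Magnitude: 0110010010101100 = 16384 + 8192 + 1024 + 128 + 32 + 8 + 4 = 25772
Value: -25772



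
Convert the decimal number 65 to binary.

Using repeated division by 2:
65 ÷ 2 = 32 remainder 1
32 ÷ 2 = 16 remainder 0
16 ÷ 2 = 8 remainder 0
8 ÷ 2 = 4 remainder 0
4 ÷ 2 = 2 remainder 0
2 ÷ 2 = 1 remainder 0
1 ÷ 2 = 0 remainder 1
Reading remainders bottom to top: 1000001



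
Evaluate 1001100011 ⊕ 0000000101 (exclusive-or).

XOR: 1 when bits differ
  1001100011
^ 0000000101
------------
  1001100110
Decimal: 611 ^ 5 = 614



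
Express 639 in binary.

Using repeated division by 2:
639 ÷ 2 = 319 remainder 1
319 ÷ 2 = 159 remainder 1
159 ÷ 2 = 79 remainder 1
79 ÷ 2 = 39 remainder 1
39 ÷ 2 = 19 remainder 1
19 ÷ 2 = 9 remainder 1
9 ÷ 2 = 4 remainder 1
4 ÷ 2 = 2 remainder 0
2 ÷ 2 = 1 remainder 0
1 ÷ 2 = 0 remainder 1
Reading remainders bottom to top: 1001111111



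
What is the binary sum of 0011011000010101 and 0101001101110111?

Add column by column from the right: bit + bit + carry-in; write the sum mod 2, carry 1 when the sum is 2 or 3.
carry:  1110110011101110
        0011011000010101
+       0101001101110111
------------------------
       01000100110001100
(the carry out of the leftmost column, 0, becomes the leading bit)
Decimal check:
  0011011000010101 = 8192 + 4096 + 1024 + 512 + 16 + 4 + 1 = 13845
  0101001101110111 = 16384 + 4096 + 512 + 256 + 64 + 32 + 16 + 4 + 2 + 1 = 21367
  13845 + 21367 = 35212, and 01000100110001100 = 32768 + 2048 + 256 + 128 + 8 + 4 = 35212 ✓



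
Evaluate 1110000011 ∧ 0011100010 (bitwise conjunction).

AND: 1 only when both bits are 1
  1110000011
& 0011100010
------------
  0010000010
Decimal: 899 & 226 = 130



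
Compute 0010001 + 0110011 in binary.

Add column by column from the right: bit + bit + carry-in; write the sum mod 2, carry 1 when the sum is 2 or 3.
carry:  1100110
        0010001
+       0110011
---------------
       01000100
(the carry out of the leftmost column, 0, becomes the leading bit)
Decimal check:
  0010001 = 16 + 1 = 17
  0110011 = 32 + 16 + 2 + 1 = 51
  17 + 51 = 68, and 01000100 = 64 + 4 = 68 ✓



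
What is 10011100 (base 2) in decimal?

Sum of powers of 2 for each 1-bit:
2^2 + 2^3 + 2^4 + 2^7
= 4 + 8 + 16 + 128
= 156



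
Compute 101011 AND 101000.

AND: 1 only when both bits are 1
  101011
& 101000
--------
  101000
Decimal: 43 & 40 = 40



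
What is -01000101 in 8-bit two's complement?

Original: 01000101
Step 1 - Invert all bits: 10111010
Step 2 - Add 1: 10111011
Verification: 01000101 + 10111011 = 100000000; discarding the end carry (carry out of the top bit) leaves the 8-bit value 00000000, as required for x + (-x)



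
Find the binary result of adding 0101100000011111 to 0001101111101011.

Add column by column from the right: bit + bit + carry-in; write the sum mod 2, carry 1 when the sum is 2 or 3.
carry:  0011011111111110
        0101100000011111
+       0001101111101011
------------------------
       00111010000001010
(the carry out of the leftmost column, 0, becomes the leading bit)
Decimal check:
  0101100000011111 = 16384 + 4096 + 2048 + 16 + 8 + 4 + 2 + 1 = 22559
  0001101111101011 = 4096 + 2048 + 512 + 256 + 128 + 64 + 32 + 8 + 2 + 1 = 7147
  22559 + 7147 = 29706, and 00111010000001010 = 16384 + 8192 + 4096 + 1024 + 8 + 2 = 29706 ✓



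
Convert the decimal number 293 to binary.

Using repeated division by 2:
293 ÷ 2 = 146 remainder 1
146 ÷ 2 = 73 remainder 0
73 ÷ 2 = 36 remainder 1
36 ÷ 2 = 18 remainder 0
18 ÷ 2 = 9 remainder 0
9 ÷ 2 = 4 remainder 1
4 ÷ 2 = 2 remainder 0
2 ÷ 2 = 1 remainder 0
1 ÷ 2 = 0 remainder 1
Reading remainders bottom to top: 100100101



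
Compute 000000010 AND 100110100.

AND: 1 only when both bits are 1
  000000010
& 100110100
-----------
  000000000
Decimal: 2 & 308 = 0



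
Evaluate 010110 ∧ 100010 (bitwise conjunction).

AND: 1 only when both bits are 1
  010110
& 100010
--------
  000010
Decimal: 22 & 34 = 2



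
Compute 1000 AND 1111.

AND: 1 only when both bits are 1
  1000
& 1111
------
  1000
Decimal: 8 & 15 = 8



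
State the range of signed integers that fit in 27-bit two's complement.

For 27-bit two's complement:
Minimum: -2^26 = -67108864
Maximum: 2^26 - 1 = 67108863



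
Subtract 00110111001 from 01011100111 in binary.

Method 1 - Direct subtraction (column by column from the right: bit − bit − borrow-in; if negative, add 2 and borrow 1 from the next column):
borrow: 01001110000
        01011100111
-       00110111001
-------------------
        00100101110

Method 2 - Add two's complement:
Two's complement of 00110111001: invert → 11001000110, add 1 → 11001000111
  01011100111
+ 11001000111
-------------
 100100101110  (end carry out of the top bit = 1)
Discarding the end carry: 00100101110
Decimal check:
  01011100111 = 512 + 128 + 64 + 32 + 4 + 2 + 1 = 743
  00110111001 = 256 + 128 + 32 + 16 + 8 + 1 = 441
  743 - 441 = 302, and 00100101110 = 256 + 32 + 8 + 4 + 2 = 302 ✓



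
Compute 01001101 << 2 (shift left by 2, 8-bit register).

Original: 01001101 (decimal 77)
Shift left by 2 positions
Append 2 zeros on the right and drop the 2 high bits that overflow the 8-bit width
Result: 00110100 (decimal 52)
Equivalent: 77 << 2 = 77 × 2^2 = 308, truncated to 8 bits = 52



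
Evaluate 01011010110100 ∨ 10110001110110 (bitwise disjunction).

OR: 1 when either bit is 1
  01011010110100
| 10110001110110
----------------
  11111011110110
Decimal: 5812 | 11382 = 16118



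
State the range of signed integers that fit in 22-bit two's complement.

For 22-bit two's complement:
Minimum: -2^21 = -2097152
Maximum: 2^21 - 1 = 2097151



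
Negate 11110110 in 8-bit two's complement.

Original (sign bit 1, negative): 11110110
Step 1 - Invert all bits: 00001001
Step 2 - Add 1: 00001010
Verification: 11110110 + 00001010 = 100000000; discarding the end carry (carry out of the top bit) leaves the 8-bit value 00000000, as required for x + (-x)



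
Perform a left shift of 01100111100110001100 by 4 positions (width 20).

Original: 01100111100110001100 (decimal 424332)
Shift left by 4 positions
Append 4 zeros on the right and drop the 4 high bits that overflow the 20-bit width
Result: 01111001100011000000 (decimal 497856)
Equivalent: 424332 << 4 = 424332 × 2^4 = 6789312, truncated to 20 bits = 497856



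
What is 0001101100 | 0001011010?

OR: 1 when either bit is 1
  0001101100
| 0001011010
------------
  0001111110
Decimal: 108 | 90 = 126



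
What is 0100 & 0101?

AND: 1 only when both bits are 1
  0100
& 0101
------
  0100
Decimal: 4 & 5 = 4



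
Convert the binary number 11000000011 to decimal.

Sum of powers of 2 for each 1-bit:
2^0 + 2^1 + 2^9 + 2^10
= 1 + 2 + 512 + 1024
= 1539



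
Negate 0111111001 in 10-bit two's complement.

Original: 0111111001
Step 1 - Invert all bits: 1000000110
Step 2 - Add 1: 1000000111
Verification: 0111111001 + 1000000111 = 10000000000; discarding the end carry (carry out of the top bit) leaves the 10-bit value 0000000000, as required for x + (-x)



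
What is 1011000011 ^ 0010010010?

XOR: 1 when bits differ
  1011000011
^ 0010010010
------------
  1001010001
Decimal: 707 ^ 146 = 593



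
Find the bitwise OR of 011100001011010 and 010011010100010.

OR: 1 when either bit is 1
  011100001011010
| 010011010100010
-----------------
  011111011111010
Decimal: 14426 | 9890 = 16122



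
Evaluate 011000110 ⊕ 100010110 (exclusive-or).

XOR: 1 when bits differ
  011000110
^ 100010110
-----------
  111010000
Decimal: 198 ^ 278 = 464



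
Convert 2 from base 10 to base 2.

Using repeated division by 2:
2 ÷ 2 = 1 remainder 0
1 ÷ 2 = 0 remainder 1
Reading remainders bottom to top: 10



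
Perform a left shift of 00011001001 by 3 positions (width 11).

Original: 00011001001 (decimal 201)
Shift left by 3 positions
Append 3 zeros on the right
Result: 11001001000 (decimal 1608)
Equivalent: 201 << 3 = 201 × 2^3 = 1608



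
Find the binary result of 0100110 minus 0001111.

Method 1 - Direct subtraction (column by column from the right: bit − bit − borrow-in; if negative, add 2 and borrow 1 from the next column):
borrow: 0111110
        0100110
-       0001111
---------------
        0010111

Method 2 - Add two's complement:
Two's complement of 0001111: invert → 1110000, add 1 → 1110001
  0100110
+ 1110001
---------
 10010111  (end carry out of the top bit = 1)
Discarding the end carry: 0010111
Decimal check:
  0100110 = 32 + 4 + 2 = 38
  0001111 = 8 + 4 + 2 + 1 = 15
  38 - 15 = 23, and 0010111 = 16 + 4 + 2 + 1 = 23 ✓



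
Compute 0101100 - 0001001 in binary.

Method 1 - Direct subtraction (column by column from the right: bit − bit − borrow-in; if negative, add 2 and borrow 1 from the next column):
borrow: 0000110
        0101100
-       0001001
---------------
        0100011

Method 2 - Add two's complement:
Two's complement of 0001001: invert → 1110110, add 1 → 1110111
  0101100
+ 1110111
---------
 10100011  (end carry out of the top bit = 1)
Discarding the end carry: 0100011
Decimal check:
  0101100 = 32 + 8 + 4 = 44
  0001001 = 8 + 1 = 9
  44 - 9 = 35, and 0100011 = 32 + 2 + 1 = 35 ✓



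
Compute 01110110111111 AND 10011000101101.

AND: 1 only when both bits are 1
  01110110111111
& 10011000101101
----------------
  00010000101101
Decimal: 7615 & 9773 = 1069



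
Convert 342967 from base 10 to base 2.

Using repeated division by 2:
342967 ÷ 2 = 171483 remainder 1
171483 ÷ 2 = 85741 remainder 1
85741 ÷ 2 = 42870 remainder 1
42870 ÷ 2 = 21435 remainder 0
21435 ÷ 2 = 10717 remainder 1
10717 ÷ 2 = 5358 remainder 1
5358 ÷ 2 = 2679 remainder 0
2679 ÷ 2 = 1339 remainder 1
1339 ÷ 2 = 669 remainder 1
669 ÷ 2 = 334 remainder 1
334 ÷ 2 = 167 remainder 0
167 ÷ 2 = 83 remainder 1
83 ÷ 2 = 41 remainder 1
41 ÷ 2 = 20 remainder 1
20 ÷ 2 = 10 remainder 0
10 ÷ 2 = 5 remainder 0
5 ÷ 2 = 2 remainder 1
2 ÷ 2 = 1 remainder 0
1 ÷ 2 = 0 remainder 1
Reading remainders bottom to top: 1010011101110110111



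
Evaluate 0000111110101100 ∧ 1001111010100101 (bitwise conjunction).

AND: 1 only when both bits are 1
  0000111110101100
& 1001111010100101
------------------
  0000111010100100
Decimal: 4012 & 40613 = 3748



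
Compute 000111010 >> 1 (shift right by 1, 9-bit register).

Original: 000111010 (decimal 58)
Shift right by 1 position
Drop the 1 low bit; fill with zero on the left
Result: 000011101 (decimal 29)
Equivalent: 58 >> 1 = 58 ÷ 2^1 = 29



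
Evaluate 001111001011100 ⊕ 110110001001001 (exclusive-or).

XOR: 1 when bits differ
  001111001011100
^ 110110001001001
-----------------
  111001000010101
Decimal: 7772 ^ 27721 = 29205



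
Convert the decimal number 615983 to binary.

Using repeated division by 2:
615983 ÷ 2 = 307991 remainder 1
307991 ÷ 2 = 153995 remainder 1
153995 ÷ 2 = 76997 remainder 1
76997 ÷ 2 = 38498 remainder 1
38498 ÷ 2 = 19249 remainder 0
19249 ÷ 2 = 9624 remainder 1
9624 ÷ 2 = 4812 remainder 0
4812 ÷ 2 = 2406 remainder 0
2406 ÷ 2 = 1203 remainder 0
1203 ÷ 2 = 601 remainder 1
601 ÷ 2 = 300 remainder 1
300 ÷ 2 = 150 remainder 0
150 ÷ 2 = 75 remainder 0
75 ÷ 2 = 37 remainder 1
37 ÷ 2 = 18 remainder 1
18 ÷ 2 = 9 remainder 0
9 ÷ 2 = 4 remainder 1
4 ÷ 2 = 2 remainder 0
2 ÷ 2 = 1 remainder 0
1 ÷ 2 = 0 remainder 1
Reading remainders bottom to top: 10010110011000101111



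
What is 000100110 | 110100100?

OR: 1 when either bit is 1
  000100110
| 110100100
-----------
  110100110
Decimal: 38 | 420 = 422



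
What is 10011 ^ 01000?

XOR: 1 when bits differ
  10011
^ 01000
-------
  11011
Decimal: 19 ^ 8 = 27



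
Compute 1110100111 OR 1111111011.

OR: 1 when either bit is 1
  1110100111
| 1111111011
------------
  1111111111
Decimal: 935 | 1019 = 1023



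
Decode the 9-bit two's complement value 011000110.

Binary: 011000110
Sign bit: 0 (non-negative)
Read directly as an unsigned value:
011000110 = 128 + 64 + 4 + 2 = 198
Value: 198



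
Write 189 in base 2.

Using repeated division by 2:
189 ÷ 2 = 94 remainder 1
94 ÷ 2 = 47 remainder 0
47 ÷ 2 = 23 remainder 1
23 ÷ 2 = 11 remainder 1
11 ÷ 2 = 5 remainder 1
5 ÷ 2 = 2 remainder 1
2 ÷ 2 = 1 remainder 0
1 ÷ 2 = 0 remainder 1
Reading remainders bottom to top: 10111101



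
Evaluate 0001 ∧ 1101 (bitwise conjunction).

AND: 1 only when both bits are 1
  0001
& 1101
------
  0001
Decimal: 1 & 13 = 1



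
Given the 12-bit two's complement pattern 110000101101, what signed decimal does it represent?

Binary: 110000101101
Sign bit: 1 (negative)
Invert: 001111010010
Add 1:  001111010011
Magnitude: 001111010011 = 512 + 256 + 128 + 64 + 16 + 2 + 1 = 979
Value: -979



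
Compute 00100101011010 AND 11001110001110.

AND: 1 only when both bits are 1
  00100101011010
& 11001110001110
----------------
  00000100001010
Decimal: 2394 & 13198 = 266



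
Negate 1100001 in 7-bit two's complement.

Original (sign bit 1, negative): 1100001
Step 1 - Invert all bits: 0011110
Step 2 - Add 1: 0011111
Verification: 1100001 + 0011111 = 10000000; discarding the end carry (carry out of the top bit) leaves the 7-bit value 0000000, as required for x + (-x)



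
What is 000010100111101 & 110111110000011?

AND: 1 only when both bits are 1
  000010100111101
& 110111110000011
-----------------
  000010100000001
Decimal: 1341 & 28547 = 1281



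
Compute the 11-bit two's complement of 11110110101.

Original (sign bit 1, negative): 11110110101
Step 1 - Invert all bits: 00001001010
Step 2 - Add 1: 00001001011
Verification: 11110110101 + 00001001011 = 100000000000; discarding the end carry (carry out of the top bit) leaves the 11-bit value 00000000000, as required for x + (-x)



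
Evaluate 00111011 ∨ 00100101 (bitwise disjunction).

OR: 1 when either bit is 1
  00111011
| 00100101
----------
  00111111
Decimal: 59 | 37 = 63



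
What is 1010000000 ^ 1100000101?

XOR: 1 when bits differ
  1010000000
^ 1100000101
------------
  0110000101
Decimal: 640 ^ 773 = 389



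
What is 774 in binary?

Using repeated division by 2:
774 ÷ 2 = 387 remainder 0
387 ÷ 2 = 193 remainder 1
193 ÷ 2 = 96 remainder 1
96 ÷ 2 = 48 remainder 0
48 ÷ 2 = 24 remainder 0
24 ÷ 2 = 12 remainder 0
12 ÷ 2 = 6 remainder 0
6 ÷ 2 = 3 remainder 0
3 ÷ 2 = 1 remainder 1
1 ÷ 2 = 0 remainder 1
Reading remainders bottom to top: 1100000110



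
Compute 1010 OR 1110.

OR: 1 when either bit is 1
  1010
| 1110
------
  1110
Decimal: 10 | 14 = 14



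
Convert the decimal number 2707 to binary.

Using repeated division by 2:
2707 ÷ 2 = 1353 remainder 1
1353 ÷ 2 = 676 remainder 1
676 ÷ 2 = 338 remainder 0
338 ÷ 2 = 169 remainder 0
169 ÷ 2 = 84 remainder 1
84 ÷ 2 = 42 remainder 0
42 ÷ 2 = 21 remainder 0
21 ÷ 2 = 10 remainder 1
10 ÷ 2 = 5 remainder 0
5 ÷ 2 = 2 remainder 1
2 ÷ 2 = 1 remainder 0
1 ÷ 2 = 0 remainder 1
Reading remainders bottom to top: 101010010011



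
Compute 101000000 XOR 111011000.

XOR: 1 when bits differ
  101000000
^ 111011000
-----------
  010011000
Decimal: 320 ^ 472 = 152



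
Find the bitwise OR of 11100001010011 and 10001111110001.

OR: 1 when either bit is 1
  11100001010011
| 10001111110001
----------------
  11101111110011
Decimal: 14419 | 9201 = 15347



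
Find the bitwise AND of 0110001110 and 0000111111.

AND: 1 only when both bits are 1
  0110001110
& 0000111111
------------
  0000001110
Decimal: 398 & 63 = 14



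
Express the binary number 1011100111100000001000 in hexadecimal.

Group into 4-bit nibbles from right:
  0010 = 2
  1110 = E
  0111 = 7
  1000 = 8
  0000 = 0
  1000 = 8
Result: 2E7808



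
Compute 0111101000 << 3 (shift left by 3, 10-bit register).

Original: 0111101000 (decimal 488)
Shift left by 3 positions
Append 3 zeros on the right and drop the 3 high bits that overflow the 10-bit width
Result: 1101000000 (decimal 832)
Equivalent: 488 << 3 = 488 × 2^3 = 3904, truncated to 10 bits = 832



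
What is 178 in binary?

Using repeated division by 2:
178 ÷ 2 = 89 remainder 0
89 ÷ 2 = 44 remainder 1
44 ÷ 2 = 22 remainder 0
22 ÷ 2 = 11 remainder 0
11 ÷ 2 = 5 remainder 1
5 ÷ 2 = 2 remainder 1
2 ÷ 2 = 1 remainder 0
1 ÷ 2 = 0 remainder 1
Reading remainders bottom to top: 10110010



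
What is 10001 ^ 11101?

XOR: 1 when bits differ
  10001
^ 11101
-------
  01100
Decimal: 17 ^ 29 = 12



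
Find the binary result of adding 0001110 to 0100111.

Add column by column from the right: bit + bit + carry-in; write the sum mod 2, carry 1 when the sum is 2 or 3.
carry:  0011100
        0001110
+       0100111
---------------
       00110101
(the carry out of the leftmost column, 0, becomes the leading bit)
Decimal check:
  0001110 = 8 + 4 + 2 = 14
  0100111 = 32 + 4 + 2 + 1 = 39
  14 + 39 = 53, and 00110101 = 32 + 16 + 4 + 1 = 53 ✓



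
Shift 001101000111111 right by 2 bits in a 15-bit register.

Original: 001101000111111 (decimal 6719)
Shift right by 2 positions
Drop the 2 low bits; fill with zeros on the left
Result: 000011010001111 (decimal 1679)
Equivalent: 6719 >> 2 = 6719 ÷ 2^2 = 1679



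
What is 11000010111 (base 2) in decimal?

Sum of powers of 2 for each 1-bit:
2^0 + 2^1 + 2^2 + 2^4 + 2^9 + 2^10
= 1 + 2 + 4 + 16 + 512 + 1024
= 1559



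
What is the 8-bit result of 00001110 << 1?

Original: 00001110 (decimal 14)
Shift left by 1 position
Append 1 zero on the right
Result: 00011100 (decimal 28)
Equivalent: 14 << 1 = 14 × 2^1 = 28



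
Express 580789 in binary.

Using repeated division by 2:
580789 ÷ 2 = 290394 remainder 1
290394 ÷ 2 = 145197 remainder 0
145197 ÷ 2 = 72598 remainder 1
72598 ÷ 2 = 36299 remainder 0
36299 ÷ 2 = 18149 remainder 1
18149 ÷ 2 = 9074 remainder 1
9074 ÷ 2 = 4537 remainder 0
4537 ÷ 2 = 2268 remainder 1
2268 ÷ 2 = 1134 remainder 0
1134 ÷ 2 = 567 remainder 0
567 ÷ 2 = 283 remainder 1
283 ÷ 2 = 141 remainder 1
141 ÷ 2 = 70 remainder 1
70 ÷ 2 = 35 remainder 0
35 ÷ 2 = 17 remainder 1
17 ÷ 2 = 8 remainder 1
8 ÷ 2 = 4 remainder 0
4 ÷ 2 = 2 remainder 0
2 ÷ 2 = 1 remainder 0
1 ÷ 2 = 0 remainder 1
Reading remainders bottom to top: 10001101110010110101



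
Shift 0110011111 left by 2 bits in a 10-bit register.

Original: 0110011111 (decimal 415)
Shift left by 2 positions
Append 2 zeros on the right and drop the 2 high bits that overflow the 10-bit width
Result: 1001111100 (decimal 636)
Equivalent: 415 << 2 = 415 × 2^2 = 1660, truncated to 10 bits = 636



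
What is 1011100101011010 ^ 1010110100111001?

XOR: 1 when bits differ
  1011100101011010
^ 1010110100111001
------------------
  0001010001100011
Decimal: 47450 ^ 44345 = 5219



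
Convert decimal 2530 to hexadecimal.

Using repeated division by 16 (digits 10–15 are A–F):
2530 ÷ 16 = 158 remainder 2
158 ÷ 16 = 9 remainder 14 (E)
9 ÷ 16 = 0 remainder 9
Reading remainders bottom to top: 9E2



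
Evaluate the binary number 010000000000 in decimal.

Sum of powers of 2 for each 1-bit:
2^10
= 1024
= 1024



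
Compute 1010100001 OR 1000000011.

OR: 1 when either bit is 1
  1010100001
| 1000000011
------------
  1010100011
Decimal: 673 | 515 = 675



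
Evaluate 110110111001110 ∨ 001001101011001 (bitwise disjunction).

OR: 1 when either bit is 1
  110110111001110
| 001001101011001
-----------------
  111111111011111
Decimal: 28110 | 4953 = 32735



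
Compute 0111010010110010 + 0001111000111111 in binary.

Add column by column from the right: bit + bit + carry-in; write the sum mod 2, carry 1 when the sum is 2 or 3.
carry:  1111100001111100
        0111010010110010
+       0001111000111111
------------------------
       01001001011110001
(the carry out of the leftmost column, 0, becomes the leading bit)
Decimal check:
  0111010010110010 = 16384 + 8192 + 4096 + 1024 + 128 + 32 + 16 + 2 = 29874
  0001111000111111 = 4096 + 2048 + 1024 + 512 + 32 + 16 + 8 + 4 + 2 + 1 = 7743
  29874 + 7743 = 37617, and 01001001011110001 = 32768 + 4096 + 512 + 128 + 64 + 32 + 16 + 1 = 37617 ✓



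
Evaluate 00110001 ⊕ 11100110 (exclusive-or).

XOR: 1 when bits differ
  00110001
^ 11100110
----------
  11010111
Decimal: 49 ^ 230 = 215



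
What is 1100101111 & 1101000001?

AND: 1 only when both bits are 1
  1100101111
& 1101000001
------------
  1100000001
Decimal: 815 & 833 = 769



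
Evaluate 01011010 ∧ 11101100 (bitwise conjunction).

AND: 1 only when both bits are 1
  01011010
& 11101100
----------
  01001000
Decimal: 90 & 236 = 72



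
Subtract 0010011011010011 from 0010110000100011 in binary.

Method 1 - Direct subtraction (column by column from the right: bit − bit − borrow-in; if negative, add 2 and borrow 1 from the next column):
borrow: 0000111110100000
        0010110000100011
-       0010011011010011
------------------------
        0000010101010000

Method 2 - Add two's complement:
Two's complement of 0010011011010011: invert → 1101100100101100, add 1 → 1101100100101101
  0010110000100011
+ 1101100100101101
------------------
 10000010101010000  (end carry out of the top bit = 1)
Discarding the end carry: 0000010101010000
Decimal check:
  0010110000100011 = 8192 + 2048 + 1024 + 32 + 2 + 1 = 11299
  0010011011010011 = 8192 + 1024 + 512 + 128 + 64 + 16 + 2 + 1 = 9939
  11299 - 9939 = 1360, and 0000010101010000 = 1024 + 256 + 64 + 16 = 1360 ✓



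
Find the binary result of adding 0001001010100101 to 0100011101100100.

Add column by column from the right: bit + bit + carry-in; write the sum mod 2, carry 1 when the sum is 2 or 3.
carry:  0000111111001000
        0001001010100101
+       0100011101100100
------------------------
       00101101000001001
(the carry out of the leftmost column, 0, becomes the leading bit)
Decimal check:
  0001001010100101 = 4096 + 512 + 128 + 32 + 4 + 1 = 4773
  0100011101100100 = 16384 + 1024 + 512 + 256 + 64 + 32 + 4 = 18276
  4773 + 18276 = 23049, and 00101101000001001 = 16384 + 4096 + 2048 + 512 + 8 + 1 = 23049 ✓



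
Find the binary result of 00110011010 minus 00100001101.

Method 1 - Direct subtraction (column by column from the right: bit − bit − borrow-in; if negative, add 2 and borrow 1 from the next column):
borrow: 00000011010
        00110011010
-       00100001101
-------------------
        00010001101

Method 2 - Add two's complement:
Two's complement of 00100001101: invert → 11011110010, add 1 → 11011110011
  00110011010
+ 11011110011
-------------
 100010001101  (end carry out of the top bit = 1)
Discarding the end carry: 00010001101
Decimal check:
  00110011010 = 256 + 128 + 16 + 8 + 2 = 410
  00100001101 = 256 + 8 + 4 + 1 = 269
  410 - 269 = 141, and 00010001101 = 128 + 8 + 4 + 1 = 141 ✓



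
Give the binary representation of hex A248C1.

Convert each hex digit to 4 bits:
  A = 1010
  2 = 0010
  4 = 0100
  8 = 1000
  C = 1100
  1 = 0001
Concatenate: 101000100100100011000001



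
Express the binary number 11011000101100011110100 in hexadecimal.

Group into 4-bit nibbles from right:
  0110 = 6
  1100 = C
  0101 = 5
  1000 = 8
  1111 = F
  0100 = 4
Result: 6C58F4



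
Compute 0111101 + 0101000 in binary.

Add column by column from the right: bit + bit + carry-in; write the sum mod 2, carry 1 when the sum is 2 or 3.
carry:  1110000
        0111101
+       0101000
---------------
       01100101
(the carry out of the leftmost column, 0, becomes the leading bit)
Decimal check:
  0111101 = 32 + 16 + 8 + 4 + 1 = 61
  0101000 = 32 + 8 = 40
  61 + 40 = 101, and 01100101 = 64 + 32 + 4 + 1 = 101 ✓



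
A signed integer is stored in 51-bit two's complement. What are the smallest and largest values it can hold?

For 51-bit two's complement:
Minimum: -2^50 = -1125899906842624
Maximum: 2^50 - 1 = 1125899906842623



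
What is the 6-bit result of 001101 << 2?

Original: 001101 (decimal 13)
Shift left by 2 positions
Append 2 zeros on the right
Result: 110100 (decimal 52)
Equivalent: 13 << 2 = 13 × 2^2 = 52



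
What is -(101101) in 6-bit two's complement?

Original (sign bit 1, negative): 101101
Step 1 - Invert all bits: 010010
Step 2 - Add 1: 010011
Verification: 101101 + 010011 = 1000000; discarding the end carry (carry out of the top bit) leaves the 6-bit value 000000, as required for x + (-x)



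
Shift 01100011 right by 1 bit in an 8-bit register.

Original: 01100011 (decimal 99)
Shift right by 1 position
Drop the 1 low bit; fill with zero on the left
Result: 00110001 (decimal 49)
Equivalent: 99 >> 1 = 99 ÷ 2^1 = 49



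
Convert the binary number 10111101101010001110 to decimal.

Sum of powers of 2 for each 1-bit:
2^1 + 2^2 + 2^3 + 2^7 + 2^9 + 2^11 + 2^12 + 2^14 + 2^15 + 2^16 + 2^17 + 2^19
= 2 + 4 + 8 + 128 + 512 + 2048 + 4096 + 16384 + 32768 + 65536 + 131072 + 524288
= 776846



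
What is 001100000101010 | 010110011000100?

OR: 1 when either bit is 1
  001100000101010
| 010110011000100
-----------------
  011110011101110
Decimal: 6186 | 11460 = 15598



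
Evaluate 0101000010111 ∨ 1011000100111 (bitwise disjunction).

OR: 1 when either bit is 1
  0101000010111
| 1011000100111
---------------
  1111000110111
Decimal: 2583 | 5671 = 7735



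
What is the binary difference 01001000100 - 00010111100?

Method 1 - Direct subtraction (column by column from the right: bit − bit − borrow-in; if negative, add 2 and borrow 1 from the next column):
borrow: 01101110000
        01001000100
-       00010111100
-------------------
        00110001000

Method 2 - Add two's complement:
Two's complement of 00010111100: invert → 11101000011, add 1 → 11101000100
  01001000100
+ 11101000100
-------------
 100110001000  (end carry out of the top bit = 1)
Discarding the end carry: 00110001000
Decimal check:
  01001000100 = 512 + 64 + 4 = 580
  00010111100 = 128 + 32 + 16 + 8 + 4 = 188
  580 - 188 = 392, and 00110001000 = 256 + 128 + 8 = 392 ✓



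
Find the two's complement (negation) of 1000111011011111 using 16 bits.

Original (sign bit 1, negative): 1000111011011111
Step 1 - Invert all bits: 0111000100100000
Step 2 - Add 1: 0111000100100001
Verification: 1000111011011111 + 0111000100100001 = 10000000000000000; discarding the end carry (carry out of the top bit) leaves the 16-bit value 0000000000000000, as required for x + (-x)



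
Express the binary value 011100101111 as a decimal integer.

Sum of powers of 2 for each 1-bit:
2^0 + 2^1 + 2^2 + 2^3 + 2^5 + 2^8 + 2^9 + 2^10
= 1 + 2 + 4 + 8 + 32 + 256 + 512 + 1024
= 1839



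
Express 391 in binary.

Using repeated division by 2:
391 ÷ 2 = 195 remainder 1
195 ÷ 2 = 97 remainder 1
97 ÷ 2 = 48 remainder 1
48 ÷ 2 = 24 remainder 0
24 ÷ 2 = 12 remainder 0
12 ÷ 2 = 6 remainder 0
6 ÷ 2 = 3 remainder 0
3 ÷ 2 = 1 remainder 1
1 ÷ 2 = 0 remainder 1
Reading remainders bottom to top: 110000111



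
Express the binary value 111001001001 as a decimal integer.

Sum of powers of 2 for each 1-bit:
2^0 + 2^3 + 2^6 + 2^9 + 2^10 + 2^11
= 1 + 8 + 64 + 512 + 1024 + 2048
= 3657



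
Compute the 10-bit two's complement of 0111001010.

Original: 0111001010
Step 1 - Invert all bits: 1000110101
Step 2 - Add 1: 1000110110
Verification: 0111001010 + 1000110110 = 10000000000; discarding the end carry (carry out of the top bit) leaves the 10-bit value 0000000000, as required for x + (-x)



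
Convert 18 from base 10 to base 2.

Using repeated division by 2:
18 ÷ 2 = 9 remainder 0
9 ÷ 2 = 4 remainder 1
4 ÷ 2 = 2 remainder 0
2 ÷ 2 = 1 remainder 0
1 ÷ 2 = 0 remainder 1
Reading remainders bottom to top: 10010



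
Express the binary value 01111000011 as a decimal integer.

Sum of powers of 2 for each 1-bit:
2^0 + 2^1 + 2^6 + 2^7 + 2^8 + 2^9
= 1 + 2 + 64 + 128 + 256 + 512
= 963



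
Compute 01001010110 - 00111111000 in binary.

Method 1 - Direct subtraction (column by column from the right: bit − bit − borrow-in; if negative, add 2 and borrow 1 from the next column):
borrow: 01111110000
        01001010110
-       00111111000
-------------------
        00001011110

Method 2 - Add two's complement:
Two's complement of 00111111000: invert → 11000000111, add 1 → 11000001000
  01001010110
+ 11000001000
-------------
 100001011110  (end carry out of the top bit = 1)
Discarding the end carry: 00001011110
Decimal check:
  01001010110 = 512 + 64 + 16 + 4 + 2 = 598
  00111111000 = 256 + 128 + 64 + 32 + 16 + 8 = 504
  598 - 504 = 94, and 00001011110 = 64 + 16 + 8 + 4 + 2 = 94 ✓



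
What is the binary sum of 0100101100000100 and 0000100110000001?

Add column by column from the right: bit + bit + carry-in; write the sum mod 2, carry 1 when the sum is 2 or 3.
carry:  0001011000000000
        0100101100000100
+       0000100110000001
------------------------
       00101010010000101
(the carry out of the leftmost column, 0, becomes the leading bit)
Decimal check:
  0100101100000100 = 16384 + 2048 + 512 + 256 + 4 = 19204
  0000100110000001 = 2048 + 256 + 128 + 1 = 2433
  19204 + 2433 = 21637, and 00101010010000101 = 16384 + 4096 + 1024 + 128 + 4 + 1 = 21637 ✓



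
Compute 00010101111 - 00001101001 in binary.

Method 1 - Direct subtraction (column by column from the right: bit − bit − borrow-in; if negative, add 2 and borrow 1 from the next column):
borrow: 00010000000
        00010101111
-       00001101001
-------------------
        00001000110

Method 2 - Add two's complement:
Two's complement of 00001101001: invert → 11110010110, add 1 → 11110010111
  00010101111
+ 11110010111
-------------
 100001000110  (end carry out of the top bit = 1)
Discarding the end carry: 00001000110
Decimal check:
  00010101111 = 128 + 32 + 8 + 4 + 2 + 1 = 175
  00001101001 = 64 + 32 + 8 + 1 = 105
  175 - 105 = 70, and 00001000110 = 64 + 4 + 2 = 70 ✓



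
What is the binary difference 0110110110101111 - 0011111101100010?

Method 1 - Direct subtraction (column by column from the right: bit − bit − borrow-in; if negative, add 2 and borrow 1 from the next column):
borrow: 0111110010000000
        0110110110101111
-       0011111101100010
------------------------
        0010111001001101

Method 2 - Add two's complement:
Two's complement of 0011111101100010: invert → 1100000010011101, add 1 → 1100000010011110
  0110110110101111
+ 1100000010011110
------------------
 10010111001001101  (end carry out of the top bit = 1)
Discarding the end carry: 0010111001001101
Decimal check:
  0110110110101111 = 16384 + 8192 + 2048 + 1024 + 256 + 128 + 32 + 8 + 4 + 2 + 1 = 28079
  0011111101100010 = 8192 + 4096 + 2048 + 1024 + 512 + 256 + 64 + 32 + 2 = 16226
  28079 - 16226 = 11853, and 0010111001001101 = 8192 + 2048 + 1024 + 512 + 64 + 8 + 4 + 1 = 11853 ✓



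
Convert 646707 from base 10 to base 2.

Using repeated division by 2:
646707 ÷ 2 = 323353 remainder 1
323353 ÷ 2 = 161676 remainder 1
161676 ÷ 2 = 80838 remainder 0
80838 ÷ 2 = 40419 remainder 0
40419 ÷ 2 = 20209 remainder 1
20209 ÷ 2 = 10104 remainder 1
10104 ÷ 2 = 5052 remainder 0
5052 ÷ 2 = 2526 remainder 0
2526 ÷ 2 = 1263 remainder 0
1263 ÷ 2 = 631 remainder 1
631 ÷ 2 = 315 remainder 1
315 ÷ 2 = 157 remainder 1
157 ÷ 2 = 78 remainder 1
78 ÷ 2 = 39 remainder 0
39 ÷ 2 = 19 remainder 1
19 ÷ 2 = 9 remainder 1
9 ÷ 2 = 4 remainder 1
4 ÷ 2 = 2 remainder 0
2 ÷ 2 = 1 remainder 0
1 ÷ 2 = 0 remainder 1
Reading remainders bottom to top: 10011101111000110011

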